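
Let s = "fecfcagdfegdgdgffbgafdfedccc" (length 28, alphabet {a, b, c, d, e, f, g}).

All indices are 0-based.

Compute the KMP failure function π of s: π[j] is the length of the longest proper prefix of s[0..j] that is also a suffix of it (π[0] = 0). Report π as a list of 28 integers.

π[0] = 0
j=1 s[j]='e': π[1]=0 (border '')
j=2 s[j]='c': π[2]=0 (border '')
j=3 s[j]='f': π[3]=1 (border 'f')
j=4 s[j]='c': k: 1→0; π[4]=0 (border '')
j=5 s[j]='a': π[5]=0 (border '')
j=6 s[j]='g': π[6]=0 (border '')
j=7 s[j]='d': π[7]=0 (border '')
j=8 s[j]='f': π[8]=1 (border 'f')
j=9 s[j]='e': π[9]=2 (border 'fe')
j=10 s[j]='g': k: 2→0; π[10]=0 (border '')
j=11 s[j]='d': π[11]=0 (border '')
j=12 s[j]='g': π[12]=0 (border '')
j=13 s[j]='d': π[13]=0 (border '')
j=14 s[j]='g': π[14]=0 (border '')
j=15 s[j]='f': π[15]=1 (border 'f')
j=16 s[j]='f': k: 1→0; π[16]=1 (border 'f')
j=17 s[j]='b': k: 1→0; π[17]=0 (border '')
j=18 s[j]='g': π[18]=0 (border '')
j=19 s[j]='a': π[19]=0 (border '')
j=20 s[j]='f': π[20]=1 (border 'f')
j=21 s[j]='d': k: 1→0; π[21]=0 (border '')
j=22 s[j]='f': π[22]=1 (border 'f')
j=23 s[j]='e': π[23]=2 (border 'fe')
j=24 s[j]='d': k: 2→0; π[24]=0 (border '')
j=25 s[j]='c': π[25]=0 (border '')
j=26 s[j]='c': π[26]=0 (border '')
j=27 s[j]='c': π[27]=0 (border '')

[0, 0, 0, 1, 0, 0, 0, 0, 1, 2, 0, 0, 0, 0, 0, 1, 1, 0, 0, 0, 1, 0, 1, 2, 0, 0, 0, 0]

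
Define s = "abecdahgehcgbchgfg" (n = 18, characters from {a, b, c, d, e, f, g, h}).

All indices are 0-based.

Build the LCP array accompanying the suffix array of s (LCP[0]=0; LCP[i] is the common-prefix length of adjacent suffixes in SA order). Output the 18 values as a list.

rank | idx | suffix
   0 |   0 | abecdahgehcgbchgfg
   1 |   5 | ahgehcgbchgfg
   2 |  12 | bchgfg
   3 |   1 | becdahgehcgbchgfg
   4 |   3 | cdahgehcgbchgfg
   5 |  10 | cgbchgfg
   6 |  13 | chgfg
   7 |   4 | dahgehcgbchgfg
   8 |   2 | ecdahgehcgbchgfg
   9 |   8 | ehcgbchgfg
  10 |  16 | fg
  11 |  17 | g
  12 |  11 | gbchgfg
  13 |   7 | gehcgbchgfg
  14 |  15 | gfg
  15 |   9 | hcgbchgfg
  16 |   6 | hgehcgbchgfg
  17 |  14 | hgfg

SA = [0, 5, 12, 1, 3, 10, 13, 4, 2, 8, 16, 17, 11, 7, 15, 9, 6, 14]
[i] adj suffixes → lcp
  [1] 0/5 → 1 ('a')
  [2] 5/12 → 0 ('')
  [3] 12/1 → 1 ('b')
  [4] 1/3 → 0 ('')
  [5] 3/10 → 1 ('c')
  [6] 10/13 → 1 ('c')
  [7] 13/4 → 0 ('')
  [8] 4/2 → 0 ('')
  [9] 2/8 → 1 ('e')
  [10] 8/16 → 0 ('')
  [11] 16/17 → 0 ('')
  [12] 17/11 → 1 ('g')
  [13] 11/7 → 1 ('g')
  [14] 7/15 → 1 ('g')
  [15] 15/9 → 0 ('')
  [16] 9/6 → 1 ('h')
  [17] 6/14 → 2 ('hg')

[0, 1, 0, 1, 0, 1, 1, 0, 0, 1, 0, 0, 1, 1, 1, 0, 1, 2]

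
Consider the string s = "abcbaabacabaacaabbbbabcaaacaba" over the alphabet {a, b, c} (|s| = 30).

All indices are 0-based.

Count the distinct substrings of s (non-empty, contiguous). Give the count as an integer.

rank | idx | suffix
   0 |  29 | a
   1 |  23 | aaacaba
   2 |   4 | aabacabaacaabbbbabcaaacaba
   3 |  14 | aabbbbabcaaacaba
   4 |  11 | aacaabbbbabcaaacaba
   5 |  24 | aacaba
   6 |  27 | aba
   7 |   9 | abaacaabbbbabcaaacaba
   8 |   5 | abacabaacaabbbbabcaaacaba
   9 |  15 | abbbbabcaaacaba
  10 |  20 | abcaaacaba
  11 |   0 | abcbaabacabaacaabbbbabcaaacaba
  12 |  12 | acaabbbbabcaaacaba
  13 |  25 | acaba
  14 |   7 | acabaacaabbbbabcaaacaba
  15 |  28 | ba
  16 |   3 | baabacabaacaabbbbabcaaacaba
  17 |  10 | baacaabbbbabcaaacaba
  18 |  19 | babcaaacaba
  19 |   6 | bacabaacaabbbbabcaaacaba
  20 |  18 | bbabcaaacaba
  21 |  17 | bbbabcaaacaba
  22 |  16 | bbbbabcaaacaba
  23 |  21 | bcaaacaba
  24 |   1 | bcbaabacabaacaabbbbabcaaacaba
  25 |  22 | caaacaba
  26 |  13 | caabbbbabcaaacaba
  27 |  26 | caba
  28 |   8 | cabaacaabbbbabcaaacaba
  29 |   2 | cbaabacabaacaabbbbabcaaacaba

SA = [29, 23, 4, 14, 11, 24, 27, 9, 5, 15, 20, 0, 12, 25, 7, 28, 3, 10, 19, 6, 18, 17, 16, 21, 1, 22, 13, 26, 8, 2]
i: (SA[i-1],SA[i]) lcp shared
  1: (29,23) 1 'a'
  2: (23,4) 2 'aa'
  3: (4,14) 3 'aab'
  4: (14,11) 2 'aa'
  5: (11,24) 4 'aaca'
  6: (24,27) 1 'a'
  7: (27,9) 3 'aba'
  8: (9,5) 3 'aba'
  9: (5,15) 2 'ab'
  10: (15,20) 2 'ab'
  11: (20,0) 3 'abc'
  12: (0,12) 1 'a'
  13: (12,25) 3 'aca'
  14: (25,7) 5 'acaba'
  15: (7,28) 0 ''
  16: (28,3) 2 'ba'
  17: (3,10) 3 'baa'
  18: (10,19) 2 'ba'
  19: (19,6) 2 'ba'
  20: (6,18) 1 'b'
  21: (18,17) 2 'bb'
  22: (17,16) 3 'bbb'
  23: (16,21) 1 'b'
  24: (21,1) 2 'bc'
  25: (1,22) 0 ''
  26: (22,13) 3 'caa'
  27: (13,26) 2 'ca'
  28: (26,8) 4 'caba'
  29: (8,2) 1 'c'

n(n+1)/2 = 30·31/2 = 465
Σ LCP = 0 + 1 + 2 + 3 + 2 + 4 + 1 + 3 + 3 + 2 + 2 + 3 + 1 + 3 + 5 + 0 + 2 + 3 + 2 + 2 + 1 + 2 + 3 + 1 + 2 + 0 + 3 + 2 + 4 + 1 = 63
distinct = 465 − 63 = 402

402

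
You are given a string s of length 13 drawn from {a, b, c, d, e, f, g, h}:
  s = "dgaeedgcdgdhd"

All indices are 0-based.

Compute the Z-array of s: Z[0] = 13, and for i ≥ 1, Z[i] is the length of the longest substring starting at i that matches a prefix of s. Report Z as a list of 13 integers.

[13, 0, 0, 0, 0, 2, 0, 0, 2, 0, 1, 0, 1]

Z[0]=13
i=1: i≥r, start 0; Z[1]=0
i=2: i≥r, start 0; Z[2]=0
i=3: i≥r, start 0; Z[3]=0
i=4: i≥r, start 0; Z[4]=0
i=5: i≥r, start 0; Z[5]=2 scan→box=[5,7)
i=6: min(r-i=1, Z[1]=0)=0; Z[6]=0
i=7: i≥r, start 0; Z[7]=0
i=8: i≥r, start 0; Z[8]=2 scan→box=[8,10)
i=9: min(r-i=1, Z[1]=0)=0; Z[9]=0
i=10: i≥r, start 0; Z[10]=1 scan→box=[10,11)
i=11: i≥r, start 0; Z[11]=0
i=12: i≥r, start 0; Z[12]=1 scan→box=[12,13)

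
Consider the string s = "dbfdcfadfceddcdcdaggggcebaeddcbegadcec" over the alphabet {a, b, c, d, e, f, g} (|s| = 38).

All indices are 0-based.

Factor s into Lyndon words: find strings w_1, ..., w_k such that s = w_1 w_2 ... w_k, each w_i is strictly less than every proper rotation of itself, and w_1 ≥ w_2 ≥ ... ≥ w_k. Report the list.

emit factor 1: 'd' (i=0, period=1)
emit factor 2: 'bfdcf' (i=1, period=5)
emit factor 3: 'adfceddcdcdaggggcebaeddcbeg' (i=6, period=27)
emit factor 4: 'adcec' (i=33, period=5)

["d", "bfdcf", "adfceddcdcdaggggcebaeddcbeg", "adcec"]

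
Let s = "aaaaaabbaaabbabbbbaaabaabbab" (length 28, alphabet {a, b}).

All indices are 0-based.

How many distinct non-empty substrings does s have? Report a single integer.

sorted suffixes:
  #0 SA[0]=0  'aaaaaabbaaabbabbbbaaabaabbab'
  #1 SA[1]=1  'aaaaabbaaabbabbbbaaabaabbab'
  #2 SA[2]=2  'aaaabbaaabbabbbbaaabaabbab'
  #3 SA[3]=18  'aaabaabbab'
  #4 SA[4]=3  'aaabbaaabbabbbbaaabaabbab'
  #5 SA[5]=8  'aaabbabbbbaaabaabbab'
  #6 SA[6]=19  'aabaabbab'
  #7 SA[7]=4  'aabbaaabbabbbbaaabaabbab'
  #8 SA[8]=22  'aabbab'
  #9 SA[9]=9  'aabbabbbbaaabaabbab'
  #10 SA[10]=26  'ab'
  #11 SA[11]=20  'abaabbab'
  #12 SA[12]=5  'abbaaabbabbbbaaabaabbab'
  #13 SA[13]=23  'abbab'
  #14 SA[14]=10  'abbabbbbaaabaabbab'
  #15 SA[15]=13  'abbbbaaabaabbab'
  #16 SA[16]=27  'b'
  #17 SA[17]=17  'baaabaabbab'
  #18 SA[18]=7  'baaabbabbbbaaabaabbab'
  #19 SA[19]=21  'baabbab'
  #20 SA[20]=25  'bab'
  #21 SA[21]=12  'babbbbaaabaabbab'
  #22 SA[22]=16  'bbaaabaabbab'
  #23 SA[23]=6  'bbaaabbabbbbaaabaabbab'
  #24 SA[24]=24  'bbab'
  #25 SA[25]=11  'bbabbbbaaabaabbab'
  #26 SA[26]=15  'bbbaaabaabbab'
  #27 SA[27]=14  'bbbbaaabaabbab'

SA = [0, 1, 2, 18, 3, 8, 19, 4, 22, 9, 26, 20, 5, 23, 10, 13, 27, 17, 7, 21, 25, 12, 16, 6, 24, 11, 15, 14]
rank  pair      lcp
   1  s[0:],s[1:]  5  'aaaaa'
   2  s[1:],s[2:]  4  'aaaa'
   3  s[2:],s[18:]  3  'aaa'
   4  s[18:],s[3:]  4  'aaab'
   5  s[3:],s[8:]  6  'aaabba'
   6  s[8:],s[19:]  2  'aa'
   7  s[19:],s[4:]  3  'aab'
   8  s[4:],s[22:]  5  'aabba'
   9  s[22:],s[9:]  6  'aabbab'
  10  s[9:],s[26:]  1  'a'
  11  s[26:],s[20:]  2  'ab'
  12  s[20:],s[5:]  2  'ab'
  13  s[5:],s[23:]  4  'abba'
  14  s[23:],s[10:]  5  'abbab'
  15  s[10:],s[13:]  3  'abb'
  16  s[13:],s[27:]  0  ''
  17  s[27:],s[17:]  1  'b'
  18  s[17:],s[7:]  5  'baaab'
  19  s[7:],s[21:]  3  'baa'
  20  s[21:],s[25:]  2  'ba'
  21  s[25:],s[12:]  3  'bab'
  22  s[12:],s[16:]  1  'b'
  23  s[16:],s[6:]  6  'bbaaab'
  24  s[6:],s[24:]  3  'bba'
  25  s[24:],s[11:]  4  'bbab'
  26  s[11:],s[15:]  2  'bb'
  27  s[15:],s[14:]  3  'bbb'

n(n+1)/2 = 28·29/2 = 406
Σ LCP = 0 + 5 + 4 + 3 + 4 + 6 + 2 + 3 + 5 + 6 + 1 + 2 + 2 + 4 + 5 + 3 + 0 + 1 + 5 + 3 + 2 + 3 + 1 + 6 + 3 + 4 + 2 + 3 = 88
distinct = 406 − 88 = 318

318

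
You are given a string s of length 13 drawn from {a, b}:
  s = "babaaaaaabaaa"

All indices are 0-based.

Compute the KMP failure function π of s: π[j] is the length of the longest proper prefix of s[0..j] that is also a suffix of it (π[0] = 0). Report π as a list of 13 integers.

π[0] = 0
j=1 s[j]='a': π[1]=0 (border '')
j=2 s[j]='b': π[2]=1 (border 'b')
j=3 s[j]='a': π[3]=2 (border 'ba')
j=4 s[j]='a': k: 2→0; π[4]=0 (border '')
j=5 s[j]='a': π[5]=0 (border '')
j=6 s[j]='a': π[6]=0 (border '')
j=7 s[j]='a': π[7]=0 (border '')
j=8 s[j]='a': π[8]=0 (border '')
j=9 s[j]='b': π[9]=1 (border 'b')
j=10 s[j]='a': π[10]=2 (border 'ba')
j=11 s[j]='a': k: 2→0; π[11]=0 (border '')
j=12 s[j]='a': π[12]=0 (border '')

[0, 0, 1, 2, 0, 0, 0, 0, 0, 1, 2, 0, 0]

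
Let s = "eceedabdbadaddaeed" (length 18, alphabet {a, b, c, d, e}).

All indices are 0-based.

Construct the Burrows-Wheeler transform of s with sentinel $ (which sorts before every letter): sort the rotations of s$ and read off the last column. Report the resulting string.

ddbdddaeeeadba$eeac

rank  rotation             last
    0  $eceedabdbadaddaeed  d
    1  abdbadaddaeed$eceed  d
    2  adaddaeed$eceedabdb  b
    3  addaeed$eceedabdbad  d
    4  aeed$eceedabdbadadd  d
    5  badaddaeed$eceedabd  d
    6  bdbadaddaeed$eceeda  a
    7  ceedabdbadaddaeed$e  e
    8  d$eceedabdbadaddaee  e
    9  dabdbadaddaeed$ecee  e
   10  daddaeed$eceedabdba  a
   11  daeed$eceedabdbadad  d
   12  dbadaddaeed$eceedab  b
   13  ddaeed$eceedabdbada  a
   14  eceedabdbadaddaeed$  $
   15  ed$eceedabdbadaddae  e
   16  edabdbadaddaeed$ece  e
   17  eed$eceedabdbadadda  a
   18  eedabdbadaddaeed$ec  c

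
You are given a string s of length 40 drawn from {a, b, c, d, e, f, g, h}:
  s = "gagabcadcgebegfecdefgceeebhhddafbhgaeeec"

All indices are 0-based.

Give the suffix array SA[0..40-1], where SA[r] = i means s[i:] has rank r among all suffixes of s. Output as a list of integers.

rank→(start, suffix):
  0 → (3, 'abcadcgebegfecdefgceeebhhddafbhgaeeec')
  1 → (6, 'adcgebegfecdefgceeebhhddafbhgaeeec')
  2 → (35, 'aeeec')
  3 → (30, 'afbhgaeeec')
  4 → (1, 'agabcadcgebegfecdefgceeebhhddafbhgaeeec')
  5 → (4, 'bcadcgebegfecdefgceeebhhddafbhgaeeec')
  6 → (11, 'begfecdefgceeebhhddafbhgaeeec')
  7 → (32, 'bhgaeeec')
  8 → (25, 'bhhddafbhgaeeec')
  9 → (39, 'c')
  10 → (5, 'cadcgebegfecdefgceeebhhddafbhgaeeec')
  11 → (16, 'cdefgceeebhhddafbhgaeeec')
  12 → (21, 'ceeebhhddafbhgaeeec')
  13 → (8, 'cgebegfecdefgceeebhhddafbhgaeeec')
  14 → (29, 'dafbhgaeeec')
  15 → (7, 'dcgebegfecdefgceeebhhddafbhgaeeec')
  16 → (28, 'ddafbhgaeeec')
  17 → (17, 'defgceeebhhddafbhgaeeec')
  18 → (10, 'ebegfecdefgceeebhhddafbhgaeeec')
  19 → (24, 'ebhhddafbhgaeeec')
  20 → (38, 'ec')
  21 → (15, 'ecdefgceeebhhddafbhgaeeec')
  22 → (23, 'eebhhddafbhgaeeec')
  23 → (37, 'eec')
  24 → (22, 'eeebhhddafbhgaeeec')
  25 → (36, 'eeec')
  26 → (18, 'efgceeebhhddafbhgaeeec')
  27 → (12, 'egfecdefgceeebhhddafbhgaeeec')
  28 → (31, 'fbhgaeeec')
  29 → (14, 'fecdefgceeebhhddafbhgaeeec')
  30 → (19, 'fgceeebhhddafbhgaeeec')
  31 → (2, 'gabcadcgebegfecdefgceeebhhddafbhgaeeec')
  32 → (34, 'gaeeec')
  33 → (0, 'gagabcadcgebegfecdefgceeebhhddafbhgaeeec')
  34 → (20, 'gceeebhhddafbhgaeeec')
  35 → (9, 'gebegfecdefgceeebhhddafbhgaeeec')
  36 → (13, 'gfecdefgceeebhhddafbhgaeeec')
  37 → (27, 'hddafbhgaeeec')
  38 → (33, 'hgaeeec')
  39 → (26, 'hhddafbhgaeeec')

[3, 6, 35, 30, 1, 4, 11, 32, 25, 39, 5, 16, 21, 8, 29, 7, 28, 17, 10, 24, 38, 15, 23, 37, 22, 36, 18, 12, 31, 14, 19, 2, 34, 0, 20, 9, 13, 27, 33, 26]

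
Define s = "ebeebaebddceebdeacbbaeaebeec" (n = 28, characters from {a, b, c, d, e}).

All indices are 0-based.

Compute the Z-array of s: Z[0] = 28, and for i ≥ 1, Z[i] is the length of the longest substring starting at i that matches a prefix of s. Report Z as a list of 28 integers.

Z[0]=28
i=1: fresh scan; Z[1]=0
i=2: fresh scan; Z[2]=1 extend→box=[2,3)
i=3: fresh scan; Z[3]=2 extend→box=[3,5)
i=4: min(r-i=1, Z[1]=0)=0; Z[4]=0
i=5: fresh scan; Z[5]=0
i=6: fresh scan; Z[6]=2 extend→box=[6,8)
i=7: min(r-i=1, Z[1]=0)=0; Z[7]=0
i=8: fresh scan; Z[8]=0
i=9: fresh scan; Z[9]=0
i=10: fresh scan; Z[10]=0
i=11: fresh scan; Z[11]=1 extend→box=[11,12)
i=12: fresh scan; Z[12]=2 extend→box=[12,14)
i=13: min(r-i=1, Z[1]=0)=0; Z[13]=0
i=14: fresh scan; Z[14]=0
i=15: fresh scan; Z[15]=1 extend→box=[15,16)
i=16: fresh scan; Z[16]=0
i=17: fresh scan; Z[17]=0
i=18: fresh scan; Z[18]=0
i=19: fresh scan; Z[19]=0
i=20: fresh scan; Z[20]=0
i=21: fresh scan; Z[21]=1 extend→box=[21,22)
i=22: fresh scan; Z[22]=0
i=23: fresh scan; Z[23]=4 extend→box=[23,27)
i=24: min(r-i=3, Z[1]=0)=0; Z[24]=0
i=25: min(r-i=2, Z[2]=1)=1; Z[25]=1
i=26: min(r-i=1, Z[3]=2)=1; Z[26]=1
i=27: fresh scan; Z[27]=0

[28, 0, 1, 2, 0, 0, 2, 0, 0, 0, 0, 1, 2, 0, 0, 1, 0, 0, 0, 0, 0, 1, 0, 4, 0, 1, 1, 0]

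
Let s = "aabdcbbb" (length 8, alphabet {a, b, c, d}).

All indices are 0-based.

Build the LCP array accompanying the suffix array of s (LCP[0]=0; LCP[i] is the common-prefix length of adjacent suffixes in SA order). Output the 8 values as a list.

rank→(start, suffix):
  0 → (0, 'aabdcbbb')
  1 → (1, 'abdcbbb')
  2 → (7, 'b')
  3 → (6, 'bb')
  4 → (5, 'bbb')
  5 → (2, 'bdcbbb')
  6 → (4, 'cbbb')
  7 → (3, 'dcbbb')

SA = [0, 1, 7, 6, 5, 2, 4, 3]
i: (SA[i-1],SA[i]) lcp shared
  1: (0,1) 1 'a'
  2: (1,7) 0 ''
  3: (7,6) 1 'b'
  4: (6,5) 2 'bb'
  5: (5,2) 1 'b'
  6: (2,4) 0 ''
  7: (4,3) 0 ''

[0, 1, 0, 1, 2, 1, 0, 0]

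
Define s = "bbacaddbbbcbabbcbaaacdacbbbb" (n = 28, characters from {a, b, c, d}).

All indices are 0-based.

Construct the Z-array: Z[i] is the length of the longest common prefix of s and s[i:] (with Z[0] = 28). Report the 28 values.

[28, 1, 0, 0, 0, 0, 0, 2, 2, 1, 0, 1, 0, 2, 1, 0, 1, 0, 0, 0, 0, 0, 0, 0, 2, 2, 2, 1]

Z[0]=28
i=1: i≥r, start 0; Z[1]=1 grow→box=[1,2)
i=2: i≥r, start 0; Z[2]=0
i=3: i≥r, start 0; Z[3]=0
i=4: i≥r, start 0; Z[4]=0
i=5: i≥r, start 0; Z[5]=0
i=6: i≥r, start 0; Z[6]=0
i=7: i≥r, start 0; Z[7]=2 grow→box=[7,9)
i=8: min(r-i=1, Z[1]=1)=1; Z[8]=2 grow→box=[8,10)
i=9: min(r-i=1, Z[1]=1)=1; Z[9]=1
i=10: i≥r, start 0; Z[10]=0
i=11: i≥r, start 0; Z[11]=1 grow→box=[11,12)
i=12: i≥r, start 0; Z[12]=0
i=13: i≥r, start 0; Z[13]=2 grow→box=[13,15)
i=14: min(r-i=1, Z[1]=1)=1; Z[14]=1
i=15: i≥r, start 0; Z[15]=0
i=16: i≥r, start 0; Z[16]=1 grow→box=[16,17)
i=17: i≥r, start 0; Z[17]=0
i=18: i≥r, start 0; Z[18]=0
i=19: i≥r, start 0; Z[19]=0
i=20: i≥r, start 0; Z[20]=0
i=21: i≥r, start 0; Z[21]=0
i=22: i≥r, start 0; Z[22]=0
i=23: i≥r, start 0; Z[23]=0
i=24: i≥r, start 0; Z[24]=2 grow→box=[24,26)
i=25: min(r-i=1, Z[1]=1)=1; Z[25]=2 grow→box=[25,27)
i=26: min(r-i=1, Z[1]=1)=1; Z[26]=2 grow→box=[26,28)
i=27: min(r-i=1, Z[1]=1)=1; Z[27]=1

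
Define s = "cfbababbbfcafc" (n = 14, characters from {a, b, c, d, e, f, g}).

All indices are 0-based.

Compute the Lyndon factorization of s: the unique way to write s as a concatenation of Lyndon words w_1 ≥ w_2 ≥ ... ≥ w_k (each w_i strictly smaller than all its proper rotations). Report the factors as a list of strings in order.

["cf", "b", "ababbbfcafc"]

emit factor 1: 'cf' (i=0, period=2)
emit factor 2: 'b' (i=2, period=1)
emit factor 3: 'ababbbfcafc' (i=3, period=11)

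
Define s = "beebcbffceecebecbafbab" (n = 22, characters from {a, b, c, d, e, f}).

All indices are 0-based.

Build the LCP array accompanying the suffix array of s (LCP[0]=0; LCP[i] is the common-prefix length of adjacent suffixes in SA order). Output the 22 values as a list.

[0, 1, 0, 1, 2, 1, 1, 2, 1, 0, 2, 1, 2, 0, 2, 1, 2, 1, 2, 0, 1, 1]

rank→(start, suffix):
  0 → (20, 'ab')
  1 → (17, 'afbab')
  2 → (21, 'b')
  3 → (19, 'bab')
  4 → (16, 'bafbab')
  5 → (3, 'bcbffceecebecbafbab')
  6 → (13, 'becbafbab')
  7 → (0, 'beebcbffceecebecbafbab')
  8 → (5, 'bffceecebecbafbab')
  9 → (15, 'cbafbab')
  10 → (4, 'cbffceecebecbafbab')
  11 → (11, 'cebecbafbab')
  12 → (8, 'ceecebecbafbab')
  13 → (2, 'ebcbffceecebecbafbab')
  14 → (12, 'ebecbafbab')
  15 → (14, 'ecbafbab')
  16 → (10, 'ecebecbafbab')
  17 → (1, 'eebcbffceecebecbafbab')
  18 → (9, 'eecebecbafbab')
  19 → (18, 'fbab')
  20 → (7, 'fceecebecbafbab')
  21 → (6, 'ffceecebecbafbab')

SA = [20, 17, 21, 19, 16, 3, 13, 0, 5, 15, 4, 11, 8, 2, 12, 14, 10, 1, 9, 18, 7, 6]
[i] adj suffixes → lcp
  [1] 20/17 → 1 ('a')
  [2] 17/21 → 0 ('')
  [3] 21/19 → 1 ('b')
  [4] 19/16 → 2 ('ba')
  [5] 16/3 → 1 ('b')
  [6] 3/13 → 1 ('b')
  [7] 13/0 → 2 ('be')
  [8] 0/5 → 1 ('b')
  [9] 5/15 → 0 ('')
  [10] 15/4 → 2 ('cb')
  [11] 4/11 → 1 ('c')
  [12] 11/8 → 2 ('ce')
  [13] 8/2 → 0 ('')
  [14] 2/12 → 2 ('eb')
  [15] 12/14 → 1 ('e')
  [16] 14/10 → 2 ('ec')
  [17] 10/1 → 1 ('e')
  [18] 1/9 → 2 ('ee')
  [19] 9/18 → 0 ('')
  [20] 18/7 → 1 ('f')
  [21] 7/6 → 1 ('f')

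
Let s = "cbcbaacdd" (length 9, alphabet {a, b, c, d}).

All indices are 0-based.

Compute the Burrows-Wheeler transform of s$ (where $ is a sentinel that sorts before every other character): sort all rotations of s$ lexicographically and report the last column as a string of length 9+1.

rank  rotation    last
    0  $cbcbaacdd  d
    1  aacdd$cbcb  b
    2  acdd$cbcba  a
    3  baacdd$cbc  c
    4  bcbaacdd$c  c
    5  cbaacdd$cb  b
    6  cbcbaacdd$  $
    7  cdd$cbcbaa  a
    8  d$cbcbaacd  d
    9  dd$cbcbaac  c

dbaccb$adc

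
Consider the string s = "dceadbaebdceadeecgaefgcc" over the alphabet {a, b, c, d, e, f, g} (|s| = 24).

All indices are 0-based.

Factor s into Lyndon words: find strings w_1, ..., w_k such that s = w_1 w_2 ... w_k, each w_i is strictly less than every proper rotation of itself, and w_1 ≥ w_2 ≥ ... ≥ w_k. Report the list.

["d", "ce", "adbaebdceadeecgaefgcc"]

emit factor 1: 'd' (i=0, period=1)
emit factor 2: 'ce' (i=1, period=2)
emit factor 3: 'adbaebdceadeecgaefgcc' (i=3, period=21)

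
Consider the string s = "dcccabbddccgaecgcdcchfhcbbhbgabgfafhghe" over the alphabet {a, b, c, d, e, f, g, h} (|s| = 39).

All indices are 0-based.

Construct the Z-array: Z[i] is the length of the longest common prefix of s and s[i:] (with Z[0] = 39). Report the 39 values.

[39, 0, 0, 0, 0, 0, 0, 1, 3, 0, 0, 0, 0, 0, 0, 0, 0, 3, 0, 0, 0, 0, 0, 0, 0, 0, 0, 0, 0, 0, 0, 0, 0, 0, 0, 0, 0, 0, 0]

Z[0]=39
i=1: i≥r, start 0; Z[1]=0
i=2: i≥r, start 0; Z[2]=0
i=3: i≥r, start 0; Z[3]=0
i=4: i≥r, start 0; Z[4]=0
i=5: i≥r, start 0; Z[5]=0
i=6: i≥r, start 0; Z[6]=0
i=7: i≥r, start 0; Z[7]=1 extend→box=[7,8)
i=8: i≥r, start 0; Z[8]=3 extend→box=[8,11)
i=9: min(r-i=2, Z[1]=0)=0; Z[9]=0
i=10: min(r-i=1, Z[2]=0)=0; Z[10]=0
i=11: i≥r, start 0; Z[11]=0
i=12: i≥r, start 0; Z[12]=0
i=13: i≥r, start 0; Z[13]=0
i=14: i≥r, start 0; Z[14]=0
i=15: i≥r, start 0; Z[15]=0
i=16: i≥r, start 0; Z[16]=0
i=17: i≥r, start 0; Z[17]=3 extend→box=[17,20)
i=18: min(r-i=2, Z[1]=0)=0; Z[18]=0
i=19: min(r-i=1, Z[2]=0)=0; Z[19]=0
i=20: i≥r, start 0; Z[20]=0
i=21: i≥r, start 0; Z[21]=0
i=22: i≥r, start 0; Z[22]=0
i=23: i≥r, start 0; Z[23]=0
i=24: i≥r, start 0; Z[24]=0
i=25: i≥r, start 0; Z[25]=0
i=26: i≥r, start 0; Z[26]=0
i=27: i≥r, start 0; Z[27]=0
i=28: i≥r, start 0; Z[28]=0
i=29: i≥r, start 0; Z[29]=0
i=30: i≥r, start 0; Z[30]=0
i=31: i≥r, start 0; Z[31]=0
i=32: i≥r, start 0; Z[32]=0
i=33: i≥r, start 0; Z[33]=0
i=34: i≥r, start 0; Z[34]=0
i=35: i≥r, start 0; Z[35]=0
i=36: i≥r, start 0; Z[36]=0
i=37: i≥r, start 0; Z[37]=0
i=38: i≥r, start 0; Z[38]=0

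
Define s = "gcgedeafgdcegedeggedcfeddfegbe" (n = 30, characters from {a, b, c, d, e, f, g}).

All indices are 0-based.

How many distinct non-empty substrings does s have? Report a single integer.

sorted suffixes:
  #0 SA[0]=6  'afgdcegedeggedcfeddfegbe'
  #1 SA[1]=28  'be'
  #2 SA[2]=10  'cegedeggedcfeddfegbe'
  #3 SA[3]=20  'cfeddfegbe'
  #4 SA[4]=1  'cgedeafgdcegedeggedcfeddfegbe'
  #5 SA[5]=9  'dcegedeggedcfeddfegbe'
  #6 SA[6]=19  'dcfeddfegbe'
  #7 SA[7]=23  'ddfegbe'
  #8 SA[8]=4  'deafgdcegedeggedcfeddfegbe'
  #9 SA[9]=14  'deggedcfeddfegbe'
  #10 SA[10]=24  'dfegbe'
  #11 SA[11]=29  'e'
  #12 SA[12]=5  'eafgdcegedeggedcfeddfegbe'
  #13 SA[13]=18  'edcfeddfegbe'
  #14 SA[14]=22  'eddfegbe'
  #15 SA[15]=3  'edeafgdcegedeggedcfeddfegbe'
  #16 SA[16]=13  'edeggedcfeddfegbe'
  #17 SA[17]=26  'egbe'
  #18 SA[18]=11  'egedeggedcfeddfegbe'
  #19 SA[19]=15  'eggedcfeddfegbe'
  #20 SA[20]=21  'feddfegbe'
  #21 SA[21]=25  'fegbe'
  #22 SA[22]=7  'fgdcegedeggedcfeddfegbe'
  #23 SA[23]=27  'gbe'
  #24 SA[24]=0  'gcgedeafgdcegedeggedcfeddfegbe'
  #25 SA[25]=8  'gdcegedeggedcfeddfegbe'
  #26 SA[26]=17  'gedcfeddfegbe'
  #27 SA[27]=2  'gedeafgdcegedeggedcfeddfegbe'
  #28 SA[28]=12  'gedeggedcfeddfegbe'
  #29 SA[29]=16  'ggedcfeddfegbe'

SA = [6, 28, 10, 20, 1, 9, 19, 23, 4, 14, 24, 29, 5, 18, 22, 3, 13, 26, 11, 15, 21, 25, 7, 27, 0, 8, 17, 2, 12, 16]
[i] adj suffixes → lcp
  [1] 6/28 → 0 ('')
  [2] 28/10 → 0 ('')
  [3] 10/20 → 1 ('c')
  [4] 20/1 → 1 ('c')
  [5] 1/9 → 0 ('')
  [6] 9/19 → 2 ('dc')
  [7] 19/23 → 1 ('d')
  [8] 23/4 → 1 ('d')
  [9] 4/14 → 2 ('de')
  [10] 14/24 → 1 ('d')
  [11] 24/29 → 0 ('')
  [12] 29/5 → 1 ('e')
  [13] 5/18 → 1 ('e')
  [14] 18/22 → 2 ('ed')
  [15] 22/3 → 2 ('ed')
  [16] 3/13 → 3 ('ede')
  [17] 13/26 → 1 ('e')
  [18] 26/11 → 2 ('eg')
  [19] 11/15 → 2 ('eg')
  [20] 15/21 → 0 ('')
  [21] 21/25 → 2 ('fe')
  [22] 25/7 → 1 ('f')
  [23] 7/27 → 0 ('')
  [24] 27/0 → 1 ('g')
  [25] 0/8 → 1 ('g')
  [26] 8/17 → 1 ('g')
  [27] 17/2 → 3 ('ged')
  [28] 2/12 → 4 ('gede')
  [29] 12/16 → 1 ('g')

n(n+1)/2 = 30·31/2 = 465
Σ LCP = 0 + 0 + 0 + 1 + 1 + 0 + 2 + 1 + 1 + 2 + 1 + 0 + 1 + 1 + 2 + 2 + 3 + 1 + 2 + 2 + 0 + 2 + 1 + 0 + 1 + 1 + 1 + 3 + 4 + 1 = 37
distinct = 465 − 37 = 428

428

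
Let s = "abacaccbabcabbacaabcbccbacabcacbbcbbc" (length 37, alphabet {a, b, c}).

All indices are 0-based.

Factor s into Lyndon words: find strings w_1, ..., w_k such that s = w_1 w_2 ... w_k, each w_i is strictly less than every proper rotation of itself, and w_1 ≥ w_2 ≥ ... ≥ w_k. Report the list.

emit factor 1: 'abacaccbabcabbac' (i=0, period=16)
emit factor 2: 'aabcbccbacabcacbbcbbc' (i=16, period=21)

["abacaccbabcabbac", "aabcbccbacabcacbbcbbc"]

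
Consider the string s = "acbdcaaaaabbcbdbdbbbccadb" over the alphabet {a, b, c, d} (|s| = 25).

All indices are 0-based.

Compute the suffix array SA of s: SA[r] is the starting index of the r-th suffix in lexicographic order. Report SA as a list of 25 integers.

[5, 6, 7, 8, 9, 0, 22, 24, 17, 10, 18, 11, 19, 15, 13, 2, 4, 21, 12, 1, 20, 23, 16, 14, 3]

rank | idx | suffix
   0 |   5 | aaaaabbcbdbdbbbccadb
   1 |   6 | aaaabbcbdbdbbbccadb
   2 |   7 | aaabbcbdbdbbbccadb
   3 |   8 | aabbcbdbdbbbccadb
   4 |   9 | abbcbdbdbbbccadb
   5 |   0 | acbdcaaaaabbcbdbdbbbccadb
   6 |  22 | adb
   7 |  24 | b
   8 |  17 | bbbccadb
   9 |  10 | bbcbdbdbbbccadb
  10 |  18 | bbccadb
  11 |  11 | bcbdbdbbbccadb
  12 |  19 | bccadb
  13 |  15 | bdbbbccadb
  14 |  13 | bdbdbbbccadb
  15 |   2 | bdcaaaaabbcbdbdbbbccadb
  16 |   4 | caaaaabbcbdbdbbbccadb
  17 |  21 | cadb
  18 |  12 | cbdbdbbbccadb
  19 |   1 | cbdcaaaaabbcbdbdbbbccadb
  20 |  20 | ccadb
  21 |  23 | db
  22 |  16 | dbbbccadb
  23 |  14 | dbdbbbccadb
  24 |   3 | dcaaaaabbcbdbdbbbccadb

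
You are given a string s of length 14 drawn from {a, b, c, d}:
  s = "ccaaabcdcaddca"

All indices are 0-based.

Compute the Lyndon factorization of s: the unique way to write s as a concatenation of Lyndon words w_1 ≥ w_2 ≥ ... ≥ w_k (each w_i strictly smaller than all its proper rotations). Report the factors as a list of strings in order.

emit factor 1: 'c' (i=0, period=1)
emit factor 2: 'c' (i=1, period=1)
emit factor 3: 'aaabcdcaddc' (i=2, period=11)
emit factor 4: 'a' (i=13, period=1)

["c", "c", "aaabcdcaddc", "a"]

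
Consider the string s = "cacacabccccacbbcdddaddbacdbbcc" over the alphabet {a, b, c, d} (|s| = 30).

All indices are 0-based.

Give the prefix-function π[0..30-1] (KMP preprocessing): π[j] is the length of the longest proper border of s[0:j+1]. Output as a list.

π[0] = 0
j=1 s[j]='a': π[1]=0 (border '')
j=2 s[j]='c': π[2]=1 (border 'c')
j=3 s[j]='a': π[3]=2 (border 'ca')
j=4 s[j]='c': π[4]=3 (border 'cac')
j=5 s[j]='a': π[5]=4 (border 'caca')
j=6 s[j]='b': k: 4→2→0; π[6]=0 (border '')
j=7 s[j]='c': π[7]=1 (border 'c')
j=8 s[j]='c': k: 1→0; π[8]=1 (border 'c')
j=9 s[j]='c': k: 1→0; π[9]=1 (border 'c')
j=10 s[j]='c': k: 1→0; π[10]=1 (border 'c')
j=11 s[j]='a': π[11]=2 (border 'ca')
j=12 s[j]='c': π[12]=3 (border 'cac')
j=13 s[j]='b': k: 3→1→0; π[13]=0 (border '')
j=14 s[j]='b': π[14]=0 (border '')
j=15 s[j]='c': π[15]=1 (border 'c')
j=16 s[j]='d': k: 1→0; π[16]=0 (border '')
j=17 s[j]='d': π[17]=0 (border '')
j=18 s[j]='d': π[18]=0 (border '')
j=19 s[j]='a': π[19]=0 (border '')
j=20 s[j]='d': π[20]=0 (border '')
j=21 s[j]='d': π[21]=0 (border '')
j=22 s[j]='b': π[22]=0 (border '')
j=23 s[j]='a': π[23]=0 (border '')
j=24 s[j]='c': π[24]=1 (border 'c')
j=25 s[j]='d': k: 1→0; π[25]=0 (border '')
j=26 s[j]='b': π[26]=0 (border '')
j=27 s[j]='b': π[27]=0 (border '')
j=28 s[j]='c': π[28]=1 (border 'c')
j=29 s[j]='c': k: 1→0; π[29]=1 (border 'c')

[0, 0, 1, 2, 3, 4, 0, 1, 1, 1, 1, 2, 3, 0, 0, 1, 0, 0, 0, 0, 0, 0, 0, 0, 1, 0, 0, 0, 1, 1]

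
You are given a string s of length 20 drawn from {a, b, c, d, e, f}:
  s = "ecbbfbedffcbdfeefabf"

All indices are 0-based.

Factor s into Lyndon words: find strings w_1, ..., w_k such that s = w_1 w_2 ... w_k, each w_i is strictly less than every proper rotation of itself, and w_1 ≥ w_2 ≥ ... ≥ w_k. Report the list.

["e", "c", "bbfbedffcbdfeef", "abf"]

emit factor 1: 'e' (i=0, period=1)
emit factor 2: 'c' (i=1, period=1)
emit factor 3: 'bbfbedffcbdfeef' (i=2, period=15)
emit factor 4: 'abf' (i=17, period=3)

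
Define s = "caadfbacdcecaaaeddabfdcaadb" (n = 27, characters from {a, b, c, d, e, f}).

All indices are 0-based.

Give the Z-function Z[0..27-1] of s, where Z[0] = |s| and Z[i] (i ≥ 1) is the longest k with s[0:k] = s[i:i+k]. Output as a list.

Z[0]=27
i=1: i≥r, start 0; Z[1]=0
i=2: i≥r, start 0; Z[2]=0
i=3: i≥r, start 0; Z[3]=0
i=4: i≥r, start 0; Z[4]=0
i=5: i≥r, start 0; Z[5]=0
i=6: i≥r, start 0; Z[6]=0
i=7: i≥r, start 0; Z[7]=1 grow→box=[7,8)
i=8: i≥r, start 0; Z[8]=0
i=9: i≥r, start 0; Z[9]=1 grow→box=[9,10)
i=10: i≥r, start 0; Z[10]=0
i=11: i≥r, start 0; Z[11]=3 grow→box=[11,14)
i=12: min(r-i=2, Z[1]=0)=0; Z[12]=0
i=13: min(r-i=1, Z[2]=0)=0; Z[13]=0
i=14: i≥r, start 0; Z[14]=0
i=15: i≥r, start 0; Z[15]=0
i=16: i≥r, start 0; Z[16]=0
i=17: i≥r, start 0; Z[17]=0
i=18: i≥r, start 0; Z[18]=0
i=19: i≥r, start 0; Z[19]=0
i=20: i≥r, start 0; Z[20]=0
i=21: i≥r, start 0; Z[21]=0
i=22: i≥r, start 0; Z[22]=4 grow→box=[22,26)
i=23: min(r-i=3, Z[1]=0)=0; Z[23]=0
i=24: min(r-i=2, Z[2]=0)=0; Z[24]=0
i=25: min(r-i=1, Z[3]=0)=0; Z[25]=0
i=26: i≥r, start 0; Z[26]=0

[27, 0, 0, 0, 0, 0, 0, 1, 0, 1, 0, 3, 0, 0, 0, 0, 0, 0, 0, 0, 0, 0, 4, 0, 0, 0, 0]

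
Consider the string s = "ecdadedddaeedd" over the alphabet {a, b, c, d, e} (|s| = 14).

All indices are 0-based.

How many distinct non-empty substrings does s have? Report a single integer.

rank→(start, suffix):
  0 → (3, 'adedddaeedd')
  1 → (9, 'aeedd')
  2 → (1, 'cdadedddaeedd')
  3 → (13, 'd')
  4 → (2, 'dadedddaeedd')
  5 → (8, 'daeedd')
  6 → (12, 'dd')
  7 → (7, 'ddaeedd')
  8 → (6, 'dddaeedd')
  9 → (4, 'dedddaeedd')
  10 → (0, 'ecdadedddaeedd')
  11 → (11, 'edd')
  12 → (5, 'edddaeedd')
  13 → (10, 'eedd')

SA = [3, 9, 1, 13, 2, 8, 12, 7, 6, 4, 0, 11, 5, 10]
rank  pair      lcp
   1  s[3:],s[9:]  1  'a'
   2  s[9:],s[1:]  0  ''
   3  s[1:],s[13:]  0  ''
   4  s[13:],s[2:]  1  'd'
   5  s[2:],s[8:]  2  'da'
   6  s[8:],s[12:]  1  'd'
   7  s[12:],s[7:]  2  'dd'
   8  s[7:],s[6:]  2  'dd'
   9  s[6:],s[4:]  1  'd'
  10  s[4:],s[0:]  0  ''
  11  s[0:],s[11:]  1  'e'
  12  s[11:],s[5:]  3  'edd'
  13  s[5:],s[10:]  1  'e'

n(n+1)/2 = 14·15/2 = 105
Σ LCP = 0 + 1 + 0 + 0 + 1 + 2 + 1 + 2 + 2 + 1 + 0 + 1 + 3 + 1 = 15
distinct = 105 − 15 = 90

90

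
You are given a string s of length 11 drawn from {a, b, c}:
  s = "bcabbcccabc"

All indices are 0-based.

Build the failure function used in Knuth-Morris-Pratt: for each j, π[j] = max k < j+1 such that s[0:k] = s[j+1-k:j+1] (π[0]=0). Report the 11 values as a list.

π[0] = 0
j=1 s[j]='c': π[1]=0 (border '')
j=2 s[j]='a': π[2]=0 (border '')
j=3 s[j]='b': π[3]=1 (border 'b')
j=4 s[j]='b': k: 1→0; π[4]=1 (border 'b')
j=5 s[j]='c': π[5]=2 (border 'bc')
j=6 s[j]='c': k: 2→0; π[6]=0 (border '')
j=7 s[j]='c': π[7]=0 (border '')
j=8 s[j]='a': π[8]=0 (border '')
j=9 s[j]='b': π[9]=1 (border 'b')
j=10 s[j]='c': π[10]=2 (border 'bc')

[0, 0, 0, 1, 1, 2, 0, 0, 0, 1, 2]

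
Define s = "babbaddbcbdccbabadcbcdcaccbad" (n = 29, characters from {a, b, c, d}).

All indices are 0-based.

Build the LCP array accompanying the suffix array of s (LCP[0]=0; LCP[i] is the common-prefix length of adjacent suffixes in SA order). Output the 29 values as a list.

rank→(start, suffix):
  0 → (14, 'abadcbcdcaccbad')
  1 → (1, 'abbaddbcbdccbabadcbcdcaccbad')
  2 → (23, 'accbad')
  3 → (27, 'ad')
  4 → (16, 'adcbcdcaccbad')
  5 → (4, 'addbcbdccbabadcbcdcaccbad')
  6 → (13, 'babadcbcdcaccbad')
  7 → (0, 'babbaddbcbdccbabadcbcdcaccbad')
  8 → (26, 'bad')
  9 → (15, 'badcbcdcaccbad')
  10 → (3, 'baddbcbdccbabadcbcdcaccbad')
  11 → (2, 'bbaddbcbdccbabadcbcdcaccbad')
  12 → (7, 'bcbdccbabadcbcdcaccbad')
  13 → (19, 'bcdcaccbad')
  14 → (9, 'bdccbabadcbcdcaccbad')
  15 → (22, 'caccbad')
  16 → (12, 'cbabadcbcdcaccbad')
  17 → (25, 'cbad')
  18 → (18, 'cbcdcaccbad')
  19 → (8, 'cbdccbabadcbcdcaccbad')
  20 → (11, 'ccbabadcbcdcaccbad')
  21 → (24, 'ccbad')
  22 → (20, 'cdcaccbad')
  23 → (28, 'd')
  24 → (6, 'dbcbdccbabadcbcdcaccbad')
  25 → (21, 'dcaccbad')
  26 → (17, 'dcbcdcaccbad')
  27 → (10, 'dccbabadcbcdcaccbad')
  28 → (5, 'ddbcbdccbabadcbcdcaccbad')

SA = [14, 1, 23, 27, 16, 4, 13, 0, 26, 15, 3, 2, 7, 19, 9, 22, 12, 25, 18, 8, 11, 24, 20, 28, 6, 21, 17, 10, 5]
rank  pair      lcp
   1  s[14:],s[1:]  2  'ab'
   2  s[1:],s[23:]  1  'a'
   3  s[23:],s[27:]  1  'a'
   4  s[27:],s[16:]  2  'ad'
   5  s[16:],s[4:]  2  'ad'
   6  s[4:],s[13:]  0  ''
   7  s[13:],s[0:]  3  'bab'
   8  s[0:],s[26:]  2  'ba'
   9  s[26:],s[15:]  3  'bad'
  10  s[15:],s[3:]  3  'bad'
  11  s[3:],s[2:]  1  'b'
  12  s[2:],s[7:]  1  'b'
  13  s[7:],s[19:]  2  'bc'
  14  s[19:],s[9:]  1  'b'
  15  s[9:],s[22:]  0  ''
  16  s[22:],s[12:]  1  'c'
  17  s[12:],s[25:]  3  'cba'
  18  s[25:],s[18:]  2  'cb'
  19  s[18:],s[8:]  2  'cb'
  20  s[8:],s[11:]  1  'c'
  21  s[11:],s[24:]  4  'ccba'
  22  s[24:],s[20:]  1  'c'
  23  s[20:],s[28:]  0  ''
  24  s[28:],s[6:]  1  'd'
  25  s[6:],s[21:]  1  'd'
  26  s[21:],s[17:]  2  'dc'
  27  s[17:],s[10:]  2  'dc'
  28  s[10:],s[5:]  1  'd'

[0, 2, 1, 1, 2, 2, 0, 3, 2, 3, 3, 1, 1, 2, 1, 0, 1, 3, 2, 2, 1, 4, 1, 0, 1, 1, 2, 2, 1]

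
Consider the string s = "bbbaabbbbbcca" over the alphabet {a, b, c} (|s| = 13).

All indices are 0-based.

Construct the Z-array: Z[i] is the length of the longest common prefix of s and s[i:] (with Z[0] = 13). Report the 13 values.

[13, 2, 1, 0, 0, 3, 3, 3, 2, 1, 0, 0, 0]

Z[0]=13
i=1: i≥r, start 0; Z[1]=2 grow→box=[1,3)
i=2: min(r-i=1, Z[1]=2)=1; Z[2]=1
i=3: i≥r, start 0; Z[3]=0
i=4: i≥r, start 0; Z[4]=0
i=5: i≥r, start 0; Z[5]=3 grow→box=[5,8)
i=6: min(r-i=2, Z[1]=2)=2; Z[6]=3 grow→box=[6,9)
i=7: min(r-i=2, Z[1]=2)=2; Z[7]=3 grow→box=[7,10)
i=8: min(r-i=2, Z[1]=2)=2; Z[8]=2
i=9: min(r-i=1, Z[2]=1)=1; Z[9]=1
i=10: i≥r, start 0; Z[10]=0
i=11: i≥r, start 0; Z[11]=0
i=12: i≥r, start 0; Z[12]=0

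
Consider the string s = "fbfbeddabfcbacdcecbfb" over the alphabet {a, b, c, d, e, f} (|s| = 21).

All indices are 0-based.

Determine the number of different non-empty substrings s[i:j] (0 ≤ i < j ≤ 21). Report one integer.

rank→(start, suffix):
  0 → (7, 'abfcbacdcecbfb')
  1 → (12, 'acdcecbfb')
  2 → (20, 'b')
  3 → (11, 'bacdcecbfb')
  4 → (3, 'beddabfcbacdcecbfb')
  5 → (18, 'bfb')
  6 → (1, 'bfbeddabfcbacdcecbfb')
  7 → (8, 'bfcbacdcecbfb')
  8 → (10, 'cbacdcecbfb')
  9 → (17, 'cbfb')
  10 → (13, 'cdcecbfb')
  11 → (15, 'cecbfb')
  12 → (6, 'dabfcbacdcecbfb')
  13 → (14, 'dcecbfb')
  14 → (5, 'ddabfcbacdcecbfb')
  15 → (16, 'ecbfb')
  16 → (4, 'eddabfcbacdcecbfb')
  17 → (19, 'fb')
  18 → (2, 'fbeddabfcbacdcecbfb')
  19 → (0, 'fbfbeddabfcbacdcecbfb')
  20 → (9, 'fcbacdcecbfb')

SA = [7, 12, 20, 11, 3, 18, 1, 8, 10, 17, 13, 15, 6, 14, 5, 16, 4, 19, 2, 0, 9]
[i] adj suffixes → lcp
  [1] 7/12 → 1 ('a')
  [2] 12/20 → 0 ('')
  [3] 20/11 → 1 ('b')
  [4] 11/3 → 1 ('b')
  [5] 3/18 → 1 ('b')
  [6] 18/1 → 3 ('bfb')
  [7] 1/8 → 2 ('bf')
  [8] 8/10 → 0 ('')
  [9] 10/17 → 2 ('cb')
  [10] 17/13 → 1 ('c')
  [11] 13/15 → 1 ('c')
  [12] 15/6 → 0 ('')
  [13] 6/14 → 1 ('d')
  [14] 14/5 → 1 ('d')
  [15] 5/16 → 0 ('')
  [16] 16/4 → 1 ('e')
  [17] 4/19 → 0 ('')
  [18] 19/2 → 2 ('fb')
  [19] 2/0 → 2 ('fb')
  [20] 0/9 → 1 ('f')

n(n+1)/2 = 21·22/2 = 231
Σ LCP = 0 + 1 + 0 + 1 + 1 + 1 + 3 + 2 + 0 + 2 + 1 + 1 + 0 + 1 + 1 + 0 + 1 + 0 + 2 + 2 + 1 = 21
distinct = 231 − 21 = 210

210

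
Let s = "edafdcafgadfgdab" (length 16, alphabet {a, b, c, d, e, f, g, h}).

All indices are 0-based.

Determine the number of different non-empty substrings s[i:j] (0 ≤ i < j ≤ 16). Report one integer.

124

rank | idx | suffix
   0 |  14 | ab
   1 |   9 | adfgdab
   2 |   2 | afdcafgadfgdab
   3 |   6 | afgadfgdab
   4 |  15 | b
   5 |   5 | cafgadfgdab
   6 |  13 | dab
   7 |   1 | dafdcafgadfgdab
   8 |   4 | dcafgadfgdab
   9 |  10 | dfgdab
  10 |   0 | edafdcafgadfgdab
  11 |   3 | fdcafgadfgdab
  12 |   7 | fgadfgdab
  13 |  11 | fgdab
  14 |   8 | gadfgdab
  15 |  12 | gdab

SA = [14, 9, 2, 6, 15, 5, 13, 1, 4, 10, 0, 3, 7, 11, 8, 12]
i: (SA[i-1],SA[i]) lcp shared
  1: (14,9) 1 'a'
  2: (9,2) 1 'a'
  3: (2,6) 2 'af'
  4: (6,15) 0 ''
  5: (15,5) 0 ''
  6: (5,13) 0 ''
  7: (13,1) 2 'da'
  8: (1,4) 1 'd'
  9: (4,10) 1 'd'
  10: (10,0) 0 ''
  11: (0,3) 0 ''
  12: (3,7) 1 'f'
  13: (7,11) 2 'fg'
  14: (11,8) 0 ''
  15: (8,12) 1 'g'

n(n+1)/2 = 16·17/2 = 136
Σ LCP = 0 + 1 + 1 + 2 + 0 + 0 + 0 + 2 + 1 + 1 + 0 + 0 + 1 + 2 + 0 + 1 = 12
distinct = 136 − 12 = 124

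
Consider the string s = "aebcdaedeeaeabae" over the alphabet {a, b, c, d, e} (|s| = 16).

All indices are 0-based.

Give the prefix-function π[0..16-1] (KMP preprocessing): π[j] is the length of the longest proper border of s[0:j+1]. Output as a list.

π[0] = 0
j=1 s[j]='e': π[1]=0 (border '')
j=2 s[j]='b': π[2]=0 (border '')
j=3 s[j]='c': π[3]=0 (border '')
j=4 s[j]='d': π[4]=0 (border '')
j=5 s[j]='a': π[5]=1 (border 'a')
j=6 s[j]='e': π[6]=2 (border 'ae')
j=7 s[j]='d': k: 2→0; π[7]=0 (border '')
j=8 s[j]='e': π[8]=0 (border '')
j=9 s[j]='e': π[9]=0 (border '')
j=10 s[j]='a': π[10]=1 (border 'a')
j=11 s[j]='e': π[11]=2 (border 'ae')
j=12 s[j]='a': k: 2→0; π[12]=1 (border 'a')
j=13 s[j]='b': k: 1→0; π[13]=0 (border '')
j=14 s[j]='a': π[14]=1 (border 'a')
j=15 s[j]='e': π[15]=2 (border 'ae')

[0, 0, 0, 0, 0, 1, 2, 0, 0, 0, 1, 2, 1, 0, 1, 2]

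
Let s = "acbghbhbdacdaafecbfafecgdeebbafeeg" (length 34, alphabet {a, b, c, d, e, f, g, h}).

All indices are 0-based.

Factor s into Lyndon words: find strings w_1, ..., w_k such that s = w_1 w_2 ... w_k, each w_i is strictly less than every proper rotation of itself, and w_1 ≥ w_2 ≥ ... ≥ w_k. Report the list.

emit factor 1: 'acbghbhbdacd' (i=0, period=12)
emit factor 2: 'aafecbfafecgdeebbafeeg' (i=12, period=22)

["acbghbhbdacd", "aafecbfafecgdeebbafeeg"]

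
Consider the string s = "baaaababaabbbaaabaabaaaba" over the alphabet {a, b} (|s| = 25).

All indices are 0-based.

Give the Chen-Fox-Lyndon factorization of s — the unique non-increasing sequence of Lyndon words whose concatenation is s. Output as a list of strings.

["b", "aaaababaabbbaaabaabaaab", "a"]

emit factor 1: 'b' (i=0, period=1)
emit factor 2: 'aaaababaabbbaaabaabaaab' (i=1, period=23)
emit factor 3: 'a' (i=24, period=1)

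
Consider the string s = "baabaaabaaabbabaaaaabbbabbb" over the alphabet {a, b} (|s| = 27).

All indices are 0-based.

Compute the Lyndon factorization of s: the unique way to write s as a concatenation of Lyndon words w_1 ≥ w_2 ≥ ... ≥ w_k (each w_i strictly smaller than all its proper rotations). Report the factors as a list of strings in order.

["b", "aab", "aaabaaabbab", "aaaaabbbabbb"]

emit factor 1: 'b' (i=0, period=1)
emit factor 2: 'aab' (i=1, period=3)
emit factor 3: 'aaabaaabbab' (i=4, period=11)
emit factor 4: 'aaaaabbbabbb' (i=15, period=12)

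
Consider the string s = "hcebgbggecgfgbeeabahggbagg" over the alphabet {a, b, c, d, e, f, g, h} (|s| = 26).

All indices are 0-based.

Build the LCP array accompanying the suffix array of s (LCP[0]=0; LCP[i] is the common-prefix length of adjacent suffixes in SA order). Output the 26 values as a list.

[0, 1, 1, 0, 2, 1, 1, 2, 0, 1, 0, 1, 1, 1, 0, 0, 1, 2, 2, 1, 1, 1, 2, 2, 0, 1]

rank | idx | suffix
   0 |  16 | abahggbagg
   1 |  23 | agg
   2 |  18 | ahggbagg
   3 |  22 | bagg
   4 |  17 | bahggbagg
   5 |  13 | beeabahggbagg
   6 |   3 | bgbggecgfgbeeabahggbagg
   7 |   5 | bggecgfgbeeabahggbagg
   8 |   1 | cebgbggecgfgbeeabahggbagg
   9 |   9 | cgfgbeeabahggbagg
  10 |  15 | eabahggbagg
  11 |   2 | ebgbggecgfgbeeabahggbagg
  12 |   8 | ecgfgbeeabahggbagg
  13 |  14 | eeabahggbagg
  14 |  11 | fgbeeabahggbagg
  15 |  25 | g
  16 |  21 | gbagg
  17 |  12 | gbeeabahggbagg
  18 |   4 | gbggecgfgbeeabahggbagg
  19 |   7 | gecgfgbeeabahggbagg
  20 |  10 | gfgbeeabahggbagg
  21 |  24 | gg
  22 |  20 | ggbagg
  23 |   6 | ggecgfgbeeabahggbagg
  24 |   0 | hcebgbggecgfgbeeabahggbagg
  25 |  19 | hggbagg

SA = [16, 23, 18, 22, 17, 13, 3, 5, 1, 9, 15, 2, 8, 14, 11, 25, 21, 12, 4, 7, 10, 24, 20, 6, 0, 19]
i: (SA[i-1],SA[i]) lcp shared
  1: (16,23) 1 'a'
  2: (23,18) 1 'a'
  3: (18,22) 0 ''
  4: (22,17) 2 'ba'
  5: (17,13) 1 'b'
  6: (13,3) 1 'b'
  7: (3,5) 2 'bg'
  8: (5,1) 0 ''
  9: (1,9) 1 'c'
  10: (9,15) 0 ''
  11: (15,2) 1 'e'
  12: (2,8) 1 'e'
  13: (8,14) 1 'e'
  14: (14,11) 0 ''
  15: (11,25) 0 ''
  16: (25,21) 1 'g'
  17: (21,12) 2 'gb'
  18: (12,4) 2 'gb'
  19: (4,7) 1 'g'
  20: (7,10) 1 'g'
  21: (10,24) 1 'g'
  22: (24,20) 2 'gg'
  23: (20,6) 2 'gg'
  24: (6,0) 0 ''
  25: (0,19) 1 'h'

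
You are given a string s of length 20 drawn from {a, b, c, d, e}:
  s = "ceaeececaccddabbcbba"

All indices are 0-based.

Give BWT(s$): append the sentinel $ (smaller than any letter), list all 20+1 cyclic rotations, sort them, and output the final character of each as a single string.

abdcebcabebac$edcccea

rank  rotation               last
    0  $ceaeececaccddabbcbba  a
    1  a$ceaeececaccddabbcbb  b
    2  abbcbba$ceaeececaccdd  d
    3  accddabbcbba$ceaeecec  c
    4  aeececaccddabbcbba$ce  e
    5  ba$ceaeececaccddabbcb  b
    6  bba$ceaeececaccddabbc  c
    7  bbcbba$ceaeececaccdda  a
    8  bcbba$ceaeececaccddab  b
    9  caccddabbcbba$ceaeece  e
   10  cbba$ceaeececaccddabb  b
   11  ccddabbcbba$ceaeececa  a
   12  cddabbcbba$ceaeececac  c
   13  ceaeececaccddabbcbba$  $
   14  cecaccddabbcbba$ceaee  e
   15  dabbcbba$ceaeececaccd  d
   16  ddabbcbba$ceaeececacc  c
   17  eaeececaccddabbcbba$c  c
   18  ecaccddabbcbba$ceaeec  c
   19  ececaccddabbcbba$ceae  e
   20  eececaccddabbcbba$cea  a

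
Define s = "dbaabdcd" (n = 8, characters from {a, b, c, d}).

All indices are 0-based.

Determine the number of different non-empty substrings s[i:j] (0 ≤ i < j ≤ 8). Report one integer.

32

rank | idx | suffix
   0 |   2 | aabdcd
   1 |   3 | abdcd
   2 |   1 | baabdcd
   3 |   4 | bdcd
   4 |   6 | cd
   5 |   7 | d
   6 |   0 | dbaabdcd
   7 |   5 | dcd

SA = [2, 3, 1, 4, 6, 7, 0, 5]
rank  pair      lcp
   1  s[2:],s[3:]  1  'a'
   2  s[3:],s[1:]  0  ''
   3  s[1:],s[4:]  1  'b'
   4  s[4:],s[6:]  0  ''
   5  s[6:],s[7:]  0  ''
   6  s[7:],s[0:]  1  'd'
   7  s[0:],s[5:]  1  'd'

n(n+1)/2 = 8·9/2 = 36
Σ LCP = 0 + 1 + 0 + 1 + 0 + 0 + 1 + 1 = 4
distinct = 36 − 4 = 32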